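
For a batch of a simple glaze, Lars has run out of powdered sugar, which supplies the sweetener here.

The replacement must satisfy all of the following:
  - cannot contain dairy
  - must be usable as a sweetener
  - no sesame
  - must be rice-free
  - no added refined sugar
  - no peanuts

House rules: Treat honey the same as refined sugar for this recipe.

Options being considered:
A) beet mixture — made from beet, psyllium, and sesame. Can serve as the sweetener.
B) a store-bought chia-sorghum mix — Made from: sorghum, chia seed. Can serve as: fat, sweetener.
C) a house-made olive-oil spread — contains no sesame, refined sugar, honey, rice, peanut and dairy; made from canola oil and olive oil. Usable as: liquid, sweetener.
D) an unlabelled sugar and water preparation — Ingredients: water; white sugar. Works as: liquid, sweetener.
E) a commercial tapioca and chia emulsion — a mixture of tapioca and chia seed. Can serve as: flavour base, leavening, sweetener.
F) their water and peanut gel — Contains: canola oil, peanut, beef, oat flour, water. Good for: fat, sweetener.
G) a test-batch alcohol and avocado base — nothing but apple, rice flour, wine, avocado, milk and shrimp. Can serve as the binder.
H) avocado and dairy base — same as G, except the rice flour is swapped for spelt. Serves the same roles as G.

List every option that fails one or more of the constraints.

A: has sesame, so not sesame-free — reject
B: only chia seed and sorghum; none excluded — OK
C: works as a sweetener, no rice, no-added-sugar — OK
D: has white sugar, so not no-added-sugar — no
E: only chia seed and tapioca; none excluded — OK
F: has peanut, so not peanut-free — reject
G: not usable as a sweetener; has milk, so not dairy-free (and 1 more) — out
H: not usable as a sweetener; has milk, so not dairy-free — reject

A, D, F, G, H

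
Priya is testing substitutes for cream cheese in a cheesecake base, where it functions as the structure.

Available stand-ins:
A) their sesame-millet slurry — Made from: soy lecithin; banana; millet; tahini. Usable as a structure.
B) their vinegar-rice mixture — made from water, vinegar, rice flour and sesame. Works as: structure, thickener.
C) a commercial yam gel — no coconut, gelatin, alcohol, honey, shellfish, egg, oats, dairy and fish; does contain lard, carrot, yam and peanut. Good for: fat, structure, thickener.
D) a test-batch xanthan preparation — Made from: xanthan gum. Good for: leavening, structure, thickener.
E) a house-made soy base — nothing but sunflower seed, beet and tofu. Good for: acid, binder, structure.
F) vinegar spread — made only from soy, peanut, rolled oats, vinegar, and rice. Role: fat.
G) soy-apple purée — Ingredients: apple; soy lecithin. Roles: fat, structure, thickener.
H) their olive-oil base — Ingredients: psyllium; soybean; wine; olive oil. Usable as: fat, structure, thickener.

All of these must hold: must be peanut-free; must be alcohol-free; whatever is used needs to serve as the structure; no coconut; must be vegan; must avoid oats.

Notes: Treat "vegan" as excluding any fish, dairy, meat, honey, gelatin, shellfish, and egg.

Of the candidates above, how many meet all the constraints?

5

A: works as a structure, no alcohol, vegan — valid
B: all constraints satisfied — OK
C: has lard, so not vegan; has peanut, so not peanut-free — no
D: nothing on the exclusion list — valid
E: only tofu, sunflower seed and beet; none excluded — OK
F: not usable as a structure; has rolled oats, so not oat-free (and 1 more) — out
G: only soy lecithin and apple; none excluded — valid
H: has wine, so not alcohol-free — no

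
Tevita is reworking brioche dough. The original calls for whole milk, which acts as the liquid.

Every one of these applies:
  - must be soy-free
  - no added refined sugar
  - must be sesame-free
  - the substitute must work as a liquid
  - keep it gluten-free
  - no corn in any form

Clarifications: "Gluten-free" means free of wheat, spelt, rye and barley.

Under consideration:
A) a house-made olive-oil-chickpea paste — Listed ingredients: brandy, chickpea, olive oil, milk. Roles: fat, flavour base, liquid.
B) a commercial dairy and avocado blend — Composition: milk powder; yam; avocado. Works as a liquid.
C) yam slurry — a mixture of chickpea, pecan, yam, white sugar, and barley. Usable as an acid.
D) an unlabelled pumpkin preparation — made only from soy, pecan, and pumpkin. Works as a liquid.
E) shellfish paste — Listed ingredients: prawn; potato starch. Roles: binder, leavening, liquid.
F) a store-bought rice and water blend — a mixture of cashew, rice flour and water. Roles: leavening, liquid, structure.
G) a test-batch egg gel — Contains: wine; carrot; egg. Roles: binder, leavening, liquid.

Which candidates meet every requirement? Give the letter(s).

A: all constraints satisfied — OK
B: only milk powder, avocado and yam; none excluded — OK
C: not usable as a liquid; has barley, so not gluten-free (and 1 more) — no
D: has soy, so not soy-free — out
E: every rule checks out — keep
F: no refined sugar, no sesame — keep
G: only wine, egg and carrot; none excluded — keep

A, B, E, F, G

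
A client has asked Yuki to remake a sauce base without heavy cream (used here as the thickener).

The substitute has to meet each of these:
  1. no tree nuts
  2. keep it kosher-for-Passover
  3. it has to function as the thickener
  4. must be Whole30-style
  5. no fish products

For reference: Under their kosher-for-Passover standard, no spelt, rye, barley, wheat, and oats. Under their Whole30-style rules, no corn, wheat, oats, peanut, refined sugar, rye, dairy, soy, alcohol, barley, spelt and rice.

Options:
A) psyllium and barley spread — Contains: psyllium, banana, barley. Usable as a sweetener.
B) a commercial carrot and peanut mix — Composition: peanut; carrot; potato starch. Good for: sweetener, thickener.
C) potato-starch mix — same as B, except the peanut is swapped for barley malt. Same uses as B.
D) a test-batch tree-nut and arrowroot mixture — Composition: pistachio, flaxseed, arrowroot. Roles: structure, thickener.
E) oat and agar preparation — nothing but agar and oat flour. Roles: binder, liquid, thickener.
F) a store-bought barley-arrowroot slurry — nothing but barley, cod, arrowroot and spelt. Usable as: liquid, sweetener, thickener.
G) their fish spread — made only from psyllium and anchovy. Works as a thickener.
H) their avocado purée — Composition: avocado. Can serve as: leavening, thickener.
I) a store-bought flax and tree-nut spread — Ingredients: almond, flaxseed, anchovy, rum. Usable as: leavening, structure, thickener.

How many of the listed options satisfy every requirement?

A: not usable as a thickener; has barley, so not kosher-for-Passover (and 1 more) — no
B: has peanut, so not Whole30-style — no
C: has barley malt, so not kosher-for-Passover; has barley malt, so not Whole30-style — no
D: has pistachio, so not tree-nut-free — reject
E: has oat flour, so not kosher-for-Passover; has oat flour, so not Whole30-style — no
F: has barley, so not kosher-for-Passover; has barley, so not Whole30-style (and 1 more) — reject
G: has anchovy, so not fish-free — reject
H: every rule checks out — OK
I: has rum, so not Whole30-style; has anchovy, so not fish-free (and 1 more) — no

1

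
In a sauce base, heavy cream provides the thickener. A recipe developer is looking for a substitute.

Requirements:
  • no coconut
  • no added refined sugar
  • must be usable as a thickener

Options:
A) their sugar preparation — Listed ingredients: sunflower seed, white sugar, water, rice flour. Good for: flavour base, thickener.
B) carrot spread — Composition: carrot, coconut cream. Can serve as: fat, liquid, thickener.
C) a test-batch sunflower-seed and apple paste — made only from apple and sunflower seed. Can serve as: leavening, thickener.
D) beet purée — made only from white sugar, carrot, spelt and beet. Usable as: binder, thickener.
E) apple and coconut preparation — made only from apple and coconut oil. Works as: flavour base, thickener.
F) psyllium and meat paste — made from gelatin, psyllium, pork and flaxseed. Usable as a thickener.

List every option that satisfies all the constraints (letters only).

C, F

A: has white sugar, so not no-added-sugar — no
B: has coconut cream, so not coconut-free — no
C: works as a thickener, no coconut, no refined sugar — valid
D: has white sugar, so not no-added-sugar — reject
E: has coconut oil, so not coconut-free — no
F: gelatin and pork etc. — none of it excluded — valid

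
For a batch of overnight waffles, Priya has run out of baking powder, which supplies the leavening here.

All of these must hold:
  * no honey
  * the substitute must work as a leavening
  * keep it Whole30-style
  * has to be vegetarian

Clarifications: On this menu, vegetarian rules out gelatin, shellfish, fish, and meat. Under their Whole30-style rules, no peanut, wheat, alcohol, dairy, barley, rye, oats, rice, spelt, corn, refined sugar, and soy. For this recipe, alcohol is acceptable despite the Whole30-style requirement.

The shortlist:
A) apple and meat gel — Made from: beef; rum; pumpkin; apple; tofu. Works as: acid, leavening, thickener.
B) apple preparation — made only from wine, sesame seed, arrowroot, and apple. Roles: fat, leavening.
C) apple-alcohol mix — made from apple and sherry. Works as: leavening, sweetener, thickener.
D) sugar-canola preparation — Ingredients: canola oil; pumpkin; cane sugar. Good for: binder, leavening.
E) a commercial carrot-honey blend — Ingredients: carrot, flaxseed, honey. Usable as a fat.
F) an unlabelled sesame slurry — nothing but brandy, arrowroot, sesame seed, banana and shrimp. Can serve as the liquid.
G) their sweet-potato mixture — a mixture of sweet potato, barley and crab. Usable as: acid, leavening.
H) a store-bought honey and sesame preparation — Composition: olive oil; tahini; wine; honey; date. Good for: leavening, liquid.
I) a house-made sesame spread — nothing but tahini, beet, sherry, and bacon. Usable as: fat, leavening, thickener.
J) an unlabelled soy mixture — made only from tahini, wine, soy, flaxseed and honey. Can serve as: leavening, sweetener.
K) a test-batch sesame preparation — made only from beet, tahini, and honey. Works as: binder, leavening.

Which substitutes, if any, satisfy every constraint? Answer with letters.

B, C

A: has beef, so not vegetarian; has tofu, so not Whole30-style — no
B: alcohol is permitted under the Whole30-style carve-out; nothing else excluded — keep
C: alcohol is permitted under the Whole30-style carve-out; nothing else excluded — keep
D: has cane sugar, so not Whole30-style — out
E: not usable as a leavening; has honey, so not honey-free — reject
F: not usable as a leavening; has shrimp, so not vegetarian — reject
G: has crab, so not vegetarian; has barley, so not Whole30-style — out
H: has honey, so not honey-free — out
I: has bacon, so not vegetarian — no
J: has soy, so not Whole30-style; has honey, so not honey-free — out
K: has honey, so not honey-free — no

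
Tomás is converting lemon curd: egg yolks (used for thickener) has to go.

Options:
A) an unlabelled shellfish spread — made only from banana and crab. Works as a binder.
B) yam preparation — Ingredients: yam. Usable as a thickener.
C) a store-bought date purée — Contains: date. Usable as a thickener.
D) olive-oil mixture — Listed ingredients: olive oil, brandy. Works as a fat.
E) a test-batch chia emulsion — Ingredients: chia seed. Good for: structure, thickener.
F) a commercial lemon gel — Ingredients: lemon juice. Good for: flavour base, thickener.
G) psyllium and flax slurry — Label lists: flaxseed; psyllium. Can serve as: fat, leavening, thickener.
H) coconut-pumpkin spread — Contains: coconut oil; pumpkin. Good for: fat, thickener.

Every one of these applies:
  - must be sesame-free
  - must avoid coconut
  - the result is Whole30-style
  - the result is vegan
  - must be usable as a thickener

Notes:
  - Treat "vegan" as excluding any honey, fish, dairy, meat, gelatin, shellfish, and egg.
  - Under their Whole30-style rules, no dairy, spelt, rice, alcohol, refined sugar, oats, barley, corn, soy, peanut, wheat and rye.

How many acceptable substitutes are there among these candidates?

5

A: not usable as a thickener; has crab, so not vegan — reject
B: nothing on the exclusion list — valid
C: no coconut, Whole30-style — OK
D: not usable as a thickener; has brandy, so not Whole30-style — out
E: no sesame, Whole30-style — keep
F: vegan, Whole30-style — keep
G: all constraints satisfied — keep
H: has coconut oil, so not coconut-free — no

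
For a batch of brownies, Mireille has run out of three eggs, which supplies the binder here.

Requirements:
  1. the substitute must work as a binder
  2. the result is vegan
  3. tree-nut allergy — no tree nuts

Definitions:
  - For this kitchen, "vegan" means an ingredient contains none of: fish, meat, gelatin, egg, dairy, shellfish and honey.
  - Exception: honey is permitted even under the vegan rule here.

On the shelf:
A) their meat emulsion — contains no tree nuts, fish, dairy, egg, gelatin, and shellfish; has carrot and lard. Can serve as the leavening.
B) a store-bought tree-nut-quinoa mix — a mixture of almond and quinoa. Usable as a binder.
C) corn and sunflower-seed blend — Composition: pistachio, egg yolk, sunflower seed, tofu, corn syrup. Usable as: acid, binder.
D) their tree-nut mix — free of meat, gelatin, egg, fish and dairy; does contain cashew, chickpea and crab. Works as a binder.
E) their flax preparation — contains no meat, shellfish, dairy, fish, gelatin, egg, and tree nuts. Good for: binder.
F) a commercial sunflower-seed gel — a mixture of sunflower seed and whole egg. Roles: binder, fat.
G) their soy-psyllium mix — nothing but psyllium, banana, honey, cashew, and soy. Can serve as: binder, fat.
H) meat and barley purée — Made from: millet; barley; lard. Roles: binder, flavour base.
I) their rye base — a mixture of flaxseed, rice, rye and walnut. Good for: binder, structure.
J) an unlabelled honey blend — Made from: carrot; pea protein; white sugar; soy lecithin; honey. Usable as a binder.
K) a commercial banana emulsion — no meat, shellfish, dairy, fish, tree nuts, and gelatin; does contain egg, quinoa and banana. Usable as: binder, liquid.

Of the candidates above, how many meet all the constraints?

A: not usable as a binder; has lard, so not vegan — no
B: has almond, so not tree-nut-free — reject
C: has egg yolk, so not vegan; has pistachio, so not tree-nut-free — reject
D: has crab, so not vegan; has cashew, so not tree-nut-free — reject
E: works as a binder, no tree nuts, vegan — keep
F: has whole egg, so not vegan — no
G: has cashew, so not tree-nut-free — no
H: has lard, so not vegan — reject
I: has walnut, so not tree-nut-free — no
J: honey is permitted under the vegan carve-out; nothing else excluded — OK
K: has egg, so not vegan — out

2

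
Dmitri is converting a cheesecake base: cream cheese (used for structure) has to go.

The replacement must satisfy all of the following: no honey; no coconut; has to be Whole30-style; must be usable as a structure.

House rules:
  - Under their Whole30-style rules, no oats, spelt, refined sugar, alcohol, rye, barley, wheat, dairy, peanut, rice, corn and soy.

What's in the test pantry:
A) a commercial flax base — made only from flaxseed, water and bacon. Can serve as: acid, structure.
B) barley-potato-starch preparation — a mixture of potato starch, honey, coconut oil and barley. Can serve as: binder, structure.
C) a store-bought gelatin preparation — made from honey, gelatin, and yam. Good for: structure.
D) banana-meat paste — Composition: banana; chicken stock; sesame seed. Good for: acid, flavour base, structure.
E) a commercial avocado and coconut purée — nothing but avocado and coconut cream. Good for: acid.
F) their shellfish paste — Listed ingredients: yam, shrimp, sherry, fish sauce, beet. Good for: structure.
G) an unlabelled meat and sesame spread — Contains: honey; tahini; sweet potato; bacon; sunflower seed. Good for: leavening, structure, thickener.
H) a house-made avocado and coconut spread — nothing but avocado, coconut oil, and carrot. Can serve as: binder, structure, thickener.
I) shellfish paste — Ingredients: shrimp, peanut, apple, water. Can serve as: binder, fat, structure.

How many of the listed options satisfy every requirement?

2

A: works as a structure, no honey, Whole30-style — valid
B: has barley, so not Whole30-style; has honey, so not honey-free (and 1 more) — out
C: has honey, so not honey-free — reject
D: only chicken stock, sesame seed and banana; none excluded — keep
E: not usable as a structure; has coconut cream, so not coconut-free — no
F: has sherry, so not Whole30-style — no
G: has honey, so not honey-free — reject
H: has coconut oil, so not coconut-free — out
I: has peanut, so not Whole30-style — reject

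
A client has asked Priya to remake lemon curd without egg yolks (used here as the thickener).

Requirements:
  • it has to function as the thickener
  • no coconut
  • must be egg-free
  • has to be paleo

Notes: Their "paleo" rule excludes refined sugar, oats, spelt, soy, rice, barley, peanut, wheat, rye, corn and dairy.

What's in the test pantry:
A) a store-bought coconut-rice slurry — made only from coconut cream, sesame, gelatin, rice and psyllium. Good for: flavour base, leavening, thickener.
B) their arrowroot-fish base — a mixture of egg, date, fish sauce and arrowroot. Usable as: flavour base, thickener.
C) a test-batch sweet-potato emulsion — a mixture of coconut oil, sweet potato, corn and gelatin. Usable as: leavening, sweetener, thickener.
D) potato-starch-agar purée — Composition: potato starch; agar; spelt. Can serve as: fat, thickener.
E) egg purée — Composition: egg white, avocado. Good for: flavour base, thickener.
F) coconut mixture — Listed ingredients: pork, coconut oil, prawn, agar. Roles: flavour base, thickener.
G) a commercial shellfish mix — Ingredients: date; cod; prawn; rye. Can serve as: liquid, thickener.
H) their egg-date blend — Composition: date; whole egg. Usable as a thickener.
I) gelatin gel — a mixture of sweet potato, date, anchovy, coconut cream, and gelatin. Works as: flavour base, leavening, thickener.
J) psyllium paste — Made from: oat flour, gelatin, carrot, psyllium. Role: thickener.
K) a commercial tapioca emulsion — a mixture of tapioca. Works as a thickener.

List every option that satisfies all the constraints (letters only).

A: has rice, so not paleo; has coconut cream, so not coconut-free — reject
B: has egg, so not egg-free — no
C: has corn, so not paleo; has coconut oil, so not coconut-free — reject
D: has spelt, so not paleo — reject
E: has egg white, so not egg-free — reject
F: has coconut oil, so not coconut-free — reject
G: has rye, so not paleo — no
H: has whole egg, so not egg-free — reject
I: has coconut cream, so not coconut-free — reject
J: has oat flour, so not paleo — no
K: works as a thickener, paleo, no coconut — valid

K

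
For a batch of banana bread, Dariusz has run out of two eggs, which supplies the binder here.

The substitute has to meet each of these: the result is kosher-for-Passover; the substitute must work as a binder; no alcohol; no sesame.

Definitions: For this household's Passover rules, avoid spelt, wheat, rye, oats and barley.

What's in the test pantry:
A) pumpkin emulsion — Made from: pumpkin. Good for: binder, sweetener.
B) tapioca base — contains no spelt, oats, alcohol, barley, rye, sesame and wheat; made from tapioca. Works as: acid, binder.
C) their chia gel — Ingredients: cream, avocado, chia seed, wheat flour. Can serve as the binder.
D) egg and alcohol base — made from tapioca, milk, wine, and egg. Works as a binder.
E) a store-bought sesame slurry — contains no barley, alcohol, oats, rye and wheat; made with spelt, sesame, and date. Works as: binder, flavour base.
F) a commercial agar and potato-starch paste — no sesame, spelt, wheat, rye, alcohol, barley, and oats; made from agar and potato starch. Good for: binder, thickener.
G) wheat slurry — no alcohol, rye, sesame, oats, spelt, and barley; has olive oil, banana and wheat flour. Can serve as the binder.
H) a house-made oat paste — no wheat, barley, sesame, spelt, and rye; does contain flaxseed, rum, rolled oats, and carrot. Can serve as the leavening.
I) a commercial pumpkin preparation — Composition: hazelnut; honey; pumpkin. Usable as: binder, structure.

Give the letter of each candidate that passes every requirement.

A: works as a binder, no alcohol, kosher-for-Passover — OK
B: all constraints satisfied — valid
C: has wheat flour, so not kosher-for-Passover — out
D: has wine, so not alcohol-free — no
E: has spelt, so not kosher-for-Passover; has sesame, so not sesame-free — reject
F: works as a binder, no alcohol, no sesame — OK
G: has wheat flour, so not kosher-for-Passover — out
H: not usable as a binder; has rolled oats, so not kosher-for-Passover (and 1 more) — out
I: nothing on the exclusion list — valid

A, B, F, I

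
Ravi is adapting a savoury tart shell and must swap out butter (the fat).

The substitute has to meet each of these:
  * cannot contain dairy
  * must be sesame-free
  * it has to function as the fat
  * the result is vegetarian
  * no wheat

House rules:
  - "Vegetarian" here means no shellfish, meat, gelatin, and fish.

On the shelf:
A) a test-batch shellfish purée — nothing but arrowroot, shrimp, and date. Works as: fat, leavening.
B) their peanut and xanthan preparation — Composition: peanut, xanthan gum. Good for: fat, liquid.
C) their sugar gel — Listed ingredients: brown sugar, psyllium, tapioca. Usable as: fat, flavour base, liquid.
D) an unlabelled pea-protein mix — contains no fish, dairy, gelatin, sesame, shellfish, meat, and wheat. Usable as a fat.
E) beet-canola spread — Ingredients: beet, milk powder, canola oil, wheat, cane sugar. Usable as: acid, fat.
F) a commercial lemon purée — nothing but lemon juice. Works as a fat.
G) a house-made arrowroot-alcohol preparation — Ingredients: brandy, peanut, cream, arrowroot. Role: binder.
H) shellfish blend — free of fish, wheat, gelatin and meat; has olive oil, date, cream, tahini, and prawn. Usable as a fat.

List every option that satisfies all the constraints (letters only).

A: has shrimp, so not vegetarian — out
B: nothing on the exclusion list — OK
C: only brown sugar, psyllium, and tapioca; none excluded — keep
D: every rule checks out — OK
E: has wheat, so not wheat-free; has milk powder, so not dairy-free — out
F: no wheat, vegetarian — valid
G: not usable as a fat; has cream, so not dairy-free — no
H: has prawn, so not vegetarian; has cream, so not dairy-free (and 1 more) — out

B, C, D, F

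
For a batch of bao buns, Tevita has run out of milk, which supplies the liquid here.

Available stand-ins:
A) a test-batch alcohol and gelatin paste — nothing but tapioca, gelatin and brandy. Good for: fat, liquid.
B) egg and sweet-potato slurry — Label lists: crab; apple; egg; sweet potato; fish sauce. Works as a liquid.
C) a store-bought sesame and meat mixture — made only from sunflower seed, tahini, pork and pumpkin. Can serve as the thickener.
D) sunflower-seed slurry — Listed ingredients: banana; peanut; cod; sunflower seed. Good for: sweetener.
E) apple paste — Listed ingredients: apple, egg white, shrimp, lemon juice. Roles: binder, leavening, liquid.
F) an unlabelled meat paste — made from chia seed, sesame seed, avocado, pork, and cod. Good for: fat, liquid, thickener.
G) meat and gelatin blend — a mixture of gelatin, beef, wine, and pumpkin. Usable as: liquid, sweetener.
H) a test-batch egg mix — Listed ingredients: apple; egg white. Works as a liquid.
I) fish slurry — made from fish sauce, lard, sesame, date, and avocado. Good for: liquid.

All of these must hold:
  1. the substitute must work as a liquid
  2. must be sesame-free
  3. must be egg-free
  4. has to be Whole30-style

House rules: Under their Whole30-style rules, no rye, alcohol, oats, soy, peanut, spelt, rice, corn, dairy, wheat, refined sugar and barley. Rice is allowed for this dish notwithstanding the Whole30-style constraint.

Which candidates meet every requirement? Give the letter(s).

A: has brandy, so not Whole30-style — reject
B: has egg, so not egg-free — reject
C: not usable as a liquid; has tahini, so not sesame-free — out
D: not usable as a liquid; has peanut, so not Whole30-style — no
E: has egg white, so not egg-free — no
F: has sesame seed, so not sesame-free — out
G: has wine, so not Whole30-style — out
H: has egg white, so not egg-free — reject
I: has sesame, so not sesame-free — out

none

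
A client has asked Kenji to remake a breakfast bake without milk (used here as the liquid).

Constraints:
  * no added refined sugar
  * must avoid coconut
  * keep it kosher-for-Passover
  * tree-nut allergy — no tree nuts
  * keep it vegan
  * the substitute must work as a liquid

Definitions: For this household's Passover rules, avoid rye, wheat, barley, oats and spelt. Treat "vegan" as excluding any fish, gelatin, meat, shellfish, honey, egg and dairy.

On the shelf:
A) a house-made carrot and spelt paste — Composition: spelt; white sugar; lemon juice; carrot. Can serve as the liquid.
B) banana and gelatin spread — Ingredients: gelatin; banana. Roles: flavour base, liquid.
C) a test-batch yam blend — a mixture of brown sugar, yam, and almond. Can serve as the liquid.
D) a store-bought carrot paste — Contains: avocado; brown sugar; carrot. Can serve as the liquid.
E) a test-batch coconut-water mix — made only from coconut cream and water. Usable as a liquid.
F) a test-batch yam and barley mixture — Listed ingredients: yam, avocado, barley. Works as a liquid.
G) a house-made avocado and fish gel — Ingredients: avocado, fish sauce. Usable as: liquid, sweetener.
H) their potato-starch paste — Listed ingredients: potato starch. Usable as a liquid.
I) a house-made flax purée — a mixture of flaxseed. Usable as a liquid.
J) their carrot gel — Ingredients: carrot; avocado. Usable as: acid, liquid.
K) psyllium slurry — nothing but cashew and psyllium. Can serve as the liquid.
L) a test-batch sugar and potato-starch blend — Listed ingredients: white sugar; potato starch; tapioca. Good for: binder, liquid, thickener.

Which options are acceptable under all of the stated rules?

H, I, J

A: has spelt, so not kosher-for-Passover; has white sugar, so not no-added-sugar — reject
B: has gelatin, so not vegan — out
C: has almond, so not tree-nut-free; has brown sugar, so not no-added-sugar — reject
D: has brown sugar, so not no-added-sugar — reject
E: has coconut cream, so not coconut-free — out
F: has barley, so not kosher-for-Passover — no
G: has fish sauce, so not vegan — reject
H: nothing on the exclusion list — valid
I: works as a liquid, no tree nuts, no coconut — keep
J: every rule checks out — valid
K: has cashew, so not tree-nut-free — reject
L: has white sugar, so not no-added-sugar — no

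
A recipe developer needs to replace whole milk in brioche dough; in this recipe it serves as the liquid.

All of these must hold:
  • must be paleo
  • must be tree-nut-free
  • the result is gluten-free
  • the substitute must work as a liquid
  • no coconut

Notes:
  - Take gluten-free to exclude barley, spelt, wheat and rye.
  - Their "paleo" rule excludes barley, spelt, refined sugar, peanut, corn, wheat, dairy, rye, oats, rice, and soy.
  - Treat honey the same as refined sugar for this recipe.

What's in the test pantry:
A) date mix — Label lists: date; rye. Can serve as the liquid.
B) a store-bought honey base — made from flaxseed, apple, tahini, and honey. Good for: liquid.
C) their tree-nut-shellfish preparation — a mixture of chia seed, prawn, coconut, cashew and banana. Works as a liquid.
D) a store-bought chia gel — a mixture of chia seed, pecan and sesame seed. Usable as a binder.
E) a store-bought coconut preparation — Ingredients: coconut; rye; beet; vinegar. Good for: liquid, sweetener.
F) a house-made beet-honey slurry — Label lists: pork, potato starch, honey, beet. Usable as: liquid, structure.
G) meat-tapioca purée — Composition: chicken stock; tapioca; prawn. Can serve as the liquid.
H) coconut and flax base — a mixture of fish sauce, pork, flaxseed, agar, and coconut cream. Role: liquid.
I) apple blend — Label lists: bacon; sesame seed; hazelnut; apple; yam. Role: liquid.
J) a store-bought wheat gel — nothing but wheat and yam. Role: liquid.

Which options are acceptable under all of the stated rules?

A: has rye, so not gluten-free; has rye, so not paleo — out
B: has honey, so not paleo — reject
C: has coconut, so not coconut-free; has cashew, so not tree-nut-free — no
D: not usable as a liquid; has pecan, so not tree-nut-free — out
E: has rye, so not gluten-free; has rye, so not paleo (and 1 more) — out
F: has honey, so not paleo — reject
G: nothing on the exclusion list — valid
H: has coconut cream, so not coconut-free — no
I: has hazelnut, so not tree-nut-free — out
J: has wheat, so not gluten-free; has wheat, so not paleo — out

G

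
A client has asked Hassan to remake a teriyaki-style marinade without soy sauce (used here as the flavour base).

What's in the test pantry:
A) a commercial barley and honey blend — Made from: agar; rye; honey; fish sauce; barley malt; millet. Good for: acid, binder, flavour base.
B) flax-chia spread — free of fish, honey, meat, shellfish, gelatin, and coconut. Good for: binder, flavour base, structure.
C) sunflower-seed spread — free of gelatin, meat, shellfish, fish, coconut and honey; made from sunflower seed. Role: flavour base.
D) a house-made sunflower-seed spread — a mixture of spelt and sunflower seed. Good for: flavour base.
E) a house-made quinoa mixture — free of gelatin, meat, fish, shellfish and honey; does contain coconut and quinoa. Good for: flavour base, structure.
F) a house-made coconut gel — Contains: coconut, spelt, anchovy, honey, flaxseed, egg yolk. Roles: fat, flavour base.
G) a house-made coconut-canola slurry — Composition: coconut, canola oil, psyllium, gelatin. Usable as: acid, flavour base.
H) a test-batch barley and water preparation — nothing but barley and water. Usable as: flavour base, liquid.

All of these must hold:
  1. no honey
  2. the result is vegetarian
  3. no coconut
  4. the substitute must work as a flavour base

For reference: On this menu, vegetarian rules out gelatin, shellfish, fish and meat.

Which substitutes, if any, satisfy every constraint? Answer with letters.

B, C, D, H

A: has fish sauce, so not vegetarian; has honey, so not honey-free — reject
B: every rule checks out — valid
C: nothing on the exclusion list — valid
D: works as a flavour base, no coconut, no honey — keep
E: has coconut, so not coconut-free — out
F: has anchovy, so not vegetarian; has coconut, so not coconut-free (and 1 more) — no
G: has gelatin, so not vegetarian; has coconut, so not coconut-free — reject
H: no coconut, no honey — OK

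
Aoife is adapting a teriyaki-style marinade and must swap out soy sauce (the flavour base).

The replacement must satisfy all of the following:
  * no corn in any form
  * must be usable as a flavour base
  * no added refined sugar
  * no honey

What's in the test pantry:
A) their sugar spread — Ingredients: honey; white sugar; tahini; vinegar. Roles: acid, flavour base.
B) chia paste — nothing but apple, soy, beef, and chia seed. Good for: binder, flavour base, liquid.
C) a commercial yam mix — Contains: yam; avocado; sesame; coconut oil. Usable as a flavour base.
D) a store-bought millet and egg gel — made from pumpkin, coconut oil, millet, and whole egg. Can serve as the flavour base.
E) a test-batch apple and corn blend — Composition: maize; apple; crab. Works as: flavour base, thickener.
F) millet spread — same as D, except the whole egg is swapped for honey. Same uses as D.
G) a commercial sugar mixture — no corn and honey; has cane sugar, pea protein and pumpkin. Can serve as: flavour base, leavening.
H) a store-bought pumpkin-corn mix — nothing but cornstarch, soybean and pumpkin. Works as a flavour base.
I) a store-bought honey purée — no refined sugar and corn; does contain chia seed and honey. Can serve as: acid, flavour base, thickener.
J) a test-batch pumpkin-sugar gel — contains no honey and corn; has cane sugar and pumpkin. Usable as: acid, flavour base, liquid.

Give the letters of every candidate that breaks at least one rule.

A: has white sugar, so not no-added-sugar; has honey, so not honey-free — reject
B: beef and soy etc. — none of it excluded — OK
C: coconut oil and sesame etc. — none of it excluded — OK
D: coconut oil and whole egg etc. — none of it excluded — valid
E: has maize, so not corn-free — no
F: has honey, so not honey-free — out
G: has cane sugar, so not no-added-sugar — no
H: has cornstarch, so not corn-free — reject
I: has honey, so not honey-free — no
J: has cane sugar, so not no-added-sugar — out

A, E, F, G, H, I, J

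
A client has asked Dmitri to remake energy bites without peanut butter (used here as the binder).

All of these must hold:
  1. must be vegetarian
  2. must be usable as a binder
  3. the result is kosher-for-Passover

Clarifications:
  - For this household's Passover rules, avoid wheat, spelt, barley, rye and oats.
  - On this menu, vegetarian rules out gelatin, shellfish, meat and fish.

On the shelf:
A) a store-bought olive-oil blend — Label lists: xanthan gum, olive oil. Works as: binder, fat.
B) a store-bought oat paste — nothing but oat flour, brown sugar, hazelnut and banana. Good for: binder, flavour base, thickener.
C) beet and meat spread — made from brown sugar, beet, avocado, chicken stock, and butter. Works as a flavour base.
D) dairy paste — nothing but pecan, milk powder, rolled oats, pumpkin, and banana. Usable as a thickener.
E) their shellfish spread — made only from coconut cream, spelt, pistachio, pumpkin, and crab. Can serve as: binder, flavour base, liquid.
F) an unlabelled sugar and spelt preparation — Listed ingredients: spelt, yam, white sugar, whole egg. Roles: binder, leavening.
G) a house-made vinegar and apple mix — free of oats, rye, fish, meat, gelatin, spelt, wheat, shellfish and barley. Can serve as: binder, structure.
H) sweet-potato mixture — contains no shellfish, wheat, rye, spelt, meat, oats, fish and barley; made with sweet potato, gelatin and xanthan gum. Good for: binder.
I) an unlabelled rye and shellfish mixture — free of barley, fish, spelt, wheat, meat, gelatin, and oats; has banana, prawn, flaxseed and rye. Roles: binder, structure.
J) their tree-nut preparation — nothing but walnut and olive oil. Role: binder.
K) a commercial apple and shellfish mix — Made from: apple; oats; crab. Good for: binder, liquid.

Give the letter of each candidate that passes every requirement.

A: vegetarian, kosher-for-Passover — OK
B: has oat flour, so not kosher-for-Passover — reject
C: not usable as a binder; has chicken stock, so not vegetarian — out
D: not usable as a binder; has rolled oats, so not kosher-for-Passover — reject
E: has spelt, so not kosher-for-Passover; has crab, so not vegetarian — out
F: has spelt, so not kosher-for-Passover — no
G: works as a binder, vegetarian, kosher-for-Passover — OK
H: has gelatin, so not vegetarian — no
I: has rye, so not kosher-for-Passover; has prawn, so not vegetarian — out
J: kosher-for-Passover, vegetarian — OK
K: has oats, so not kosher-for-Passover; has crab, so not vegetarian — out

A, G, J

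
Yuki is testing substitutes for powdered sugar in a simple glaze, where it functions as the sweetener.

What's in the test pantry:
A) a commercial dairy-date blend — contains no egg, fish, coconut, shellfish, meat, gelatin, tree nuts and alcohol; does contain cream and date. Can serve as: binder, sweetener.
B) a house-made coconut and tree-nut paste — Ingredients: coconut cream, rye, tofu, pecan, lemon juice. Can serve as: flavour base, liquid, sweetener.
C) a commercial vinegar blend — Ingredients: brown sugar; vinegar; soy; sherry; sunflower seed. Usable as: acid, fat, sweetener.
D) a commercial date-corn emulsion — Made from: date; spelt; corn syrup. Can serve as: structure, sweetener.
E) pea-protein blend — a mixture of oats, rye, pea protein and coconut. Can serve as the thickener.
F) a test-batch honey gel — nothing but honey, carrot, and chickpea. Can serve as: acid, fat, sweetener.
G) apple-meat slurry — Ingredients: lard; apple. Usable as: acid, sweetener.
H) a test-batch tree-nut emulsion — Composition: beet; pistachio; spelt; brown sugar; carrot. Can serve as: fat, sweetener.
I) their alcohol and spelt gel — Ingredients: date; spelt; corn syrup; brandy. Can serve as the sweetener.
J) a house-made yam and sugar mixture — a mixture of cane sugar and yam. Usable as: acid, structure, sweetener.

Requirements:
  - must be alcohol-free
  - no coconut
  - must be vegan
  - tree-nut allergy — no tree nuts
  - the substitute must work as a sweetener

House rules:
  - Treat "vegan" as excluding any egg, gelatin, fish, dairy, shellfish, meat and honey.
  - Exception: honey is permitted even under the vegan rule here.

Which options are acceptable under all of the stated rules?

D, F, J

A: has cream, so not vegan — out
B: has pecan, so not tree-nut-free; has coconut cream, so not coconut-free — reject
C: has sherry, so not alcohol-free — reject
D: only corn syrup, spelt, and date; none excluded — OK
E: not usable as a sweetener; has coconut, so not coconut-free — reject
F: honey is permitted under the vegan carve-out; nothing else excluded — valid
G: has lard, so not vegan — no
H: has pistachio, so not tree-nut-free — reject
I: has brandy, so not alcohol-free — reject
J: works as a sweetener, vegan, no alcohol — valid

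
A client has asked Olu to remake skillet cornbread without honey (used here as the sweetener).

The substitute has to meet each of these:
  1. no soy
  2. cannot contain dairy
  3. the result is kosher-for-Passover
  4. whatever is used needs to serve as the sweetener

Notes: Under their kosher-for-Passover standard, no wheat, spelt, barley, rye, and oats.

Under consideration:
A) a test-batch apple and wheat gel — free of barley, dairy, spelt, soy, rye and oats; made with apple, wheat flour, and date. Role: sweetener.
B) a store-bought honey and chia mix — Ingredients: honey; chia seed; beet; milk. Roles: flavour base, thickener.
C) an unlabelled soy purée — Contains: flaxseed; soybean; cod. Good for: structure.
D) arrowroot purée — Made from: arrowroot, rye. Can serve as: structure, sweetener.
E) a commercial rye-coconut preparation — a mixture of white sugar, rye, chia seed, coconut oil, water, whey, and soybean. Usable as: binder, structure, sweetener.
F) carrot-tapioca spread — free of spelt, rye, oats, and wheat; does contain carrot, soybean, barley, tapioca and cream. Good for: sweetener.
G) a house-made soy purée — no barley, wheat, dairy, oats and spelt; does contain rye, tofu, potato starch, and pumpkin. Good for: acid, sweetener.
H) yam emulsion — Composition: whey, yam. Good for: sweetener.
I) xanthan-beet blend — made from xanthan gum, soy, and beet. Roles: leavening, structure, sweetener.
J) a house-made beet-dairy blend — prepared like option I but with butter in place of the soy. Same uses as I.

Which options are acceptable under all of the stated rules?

none

A: has wheat flour, so not kosher-for-Passover — reject
B: not usable as a sweetener; has milk, so not dairy-free — out
C: not usable as a sweetener; has soybean, so not soy-free — out
D: has rye, so not kosher-for-Passover — no
E: has rye, so not kosher-for-Passover; has whey, so not dairy-free (and 1 more) — reject
F: has barley, so not kosher-for-Passover; has cream, so not dairy-free (and 1 more) — reject
G: has rye, so not kosher-for-Passover; has tofu, so not soy-free — no
H: has whey, so not dairy-free — no
I: has soy, so not soy-free — out
J: has butter, so not dairy-free — reject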